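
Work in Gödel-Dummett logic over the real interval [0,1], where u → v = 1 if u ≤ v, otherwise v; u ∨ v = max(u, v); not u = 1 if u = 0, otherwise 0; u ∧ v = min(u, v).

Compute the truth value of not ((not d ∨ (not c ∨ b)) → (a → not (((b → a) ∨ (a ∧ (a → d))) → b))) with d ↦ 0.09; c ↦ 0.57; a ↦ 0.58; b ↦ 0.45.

1.00

not d: Gödel ¬ of 0.09 = 0 (operand ≠ 0)
not c: Gödel ¬ of 0.57 = 0 (operand ≠ 0)
(not c ∨ b) = max(0, 0.45) = 0.45
(not d ∨ (not c ∨ b)) = max(0, 0.45) = 0.45
(b → a): 0.45 ≤ 0.58, so result = 1
(a → d): 0.58 > 0.09, so result = 0.09
(a ∧ (a → d)) = min(0.58, 0.09) = 0.09
((b → a) ∨ (a ∧ (a → d))) = max(1, 0.09) = 1
(((b → a) ∨ (a ∧ (a → d))) → b): 1 > 0.45, so result = 0.45
not (((b → a) ∨ (a ∧ (a → d))) → b): Gödel ¬ of 0.45 = 0 (operand ≠ 0)
(a → not (((b → a) ∨ (a ∧ (a → d))) → b)): 0.58 > 0, so result = 0
((not d ∨ (not c ∨ b)) → (a → not (((b → a) ∨ (a ∧ (a → d))) → b))): 0.45 > 0, so result = 0
not ((not d ∨ (not c ∨ b)) → (a → not (((b → a) ∨ (a ∧ (a → d))) → b))): Gödel ¬ of 0 = 1 (operand is 0)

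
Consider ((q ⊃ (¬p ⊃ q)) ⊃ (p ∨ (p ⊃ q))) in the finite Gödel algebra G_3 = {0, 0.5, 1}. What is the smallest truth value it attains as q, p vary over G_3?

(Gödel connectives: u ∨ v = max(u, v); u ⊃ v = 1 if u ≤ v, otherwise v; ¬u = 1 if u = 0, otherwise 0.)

The minimum is attained at q = 0, p = 0.5:
  ¬p: Gödel ¬ of 0.5 = 0 (operand ≠ 0)
  (¬p ⊃ q): 0 ≤ 0, so result = 1
  (q ⊃ (¬p ⊃ q)): 0 ≤ 1, so result = 1
  (p ⊃ q): 0.5 > 0, so result = 0
  (p ∨ (p ⊃ q)) = max(0.5, 0) = 0.5
  ((q ⊃ (¬p ⊃ q)) ⊃ (p ∨ (p ⊃ q))): 1 > 0.5, so result = 0.5
Checking all 9 assignments confirms none give a value below 0.50.

0.50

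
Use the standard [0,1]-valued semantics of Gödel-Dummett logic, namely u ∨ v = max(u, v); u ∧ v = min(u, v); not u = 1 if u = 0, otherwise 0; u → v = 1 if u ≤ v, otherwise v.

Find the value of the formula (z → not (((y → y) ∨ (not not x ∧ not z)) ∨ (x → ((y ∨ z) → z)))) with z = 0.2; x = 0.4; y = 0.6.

0.00

(y → y): 0.6 ≤ 0.6, so result = 1
not x: Gödel ¬ of 0.4 = 0 (operand ≠ 0)
not not x: Gödel ¬ of 0 = 1 (operand is 0)
not z: Gödel ¬ of 0.2 = 0 (operand ≠ 0)
(not not x ∧ not z) = min(1, 0) = 0
((y → y) ∨ (not not x ∧ not z)) = max(1, 0) = 1
(y ∨ z) = max(0.6, 0.2) = 0.6
((y ∨ z) → z): 0.6 > 0.2, so result = 0.2
(x → ((y ∨ z) → z)): 0.4 > 0.2, so result = 0.2
(((y → y) ∨ (not not x ∧ not z)) ∨ (x → ((y ∨ z) → z))) = max(1, 0.2) = 1
not (((y → y) ∨ (not not x ∧ not z)) ∨ (x → ((y ∨ z) → z))): Gödel ¬ of 1 = 0 (operand ≠ 0)
(z → not (((y → y) ∨ (not not x ∧ not z)) ∨ (x → ((y ∨ z) → z)))): 0.2 > 0, so result = 0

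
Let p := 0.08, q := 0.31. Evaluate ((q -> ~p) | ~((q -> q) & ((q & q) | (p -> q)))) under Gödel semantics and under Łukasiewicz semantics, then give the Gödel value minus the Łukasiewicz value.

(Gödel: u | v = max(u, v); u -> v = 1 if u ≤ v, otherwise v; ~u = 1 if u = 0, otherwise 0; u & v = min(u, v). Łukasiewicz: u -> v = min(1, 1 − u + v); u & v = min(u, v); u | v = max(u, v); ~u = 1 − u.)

Gödel evaluation:
  ~p: Gödel ¬ of 0.08 = 0 (operand ≠ 0)
  (q -> ~p): 0.31 > 0, so result = 0
  (q -> q): 0.31 ≤ 0.31, so result = 1
  (q & q) = min(0.31, 0.31) = 0.31
  (p -> q): 0.08 ≤ 0.31, so result = 1
  ((q & q) | (p -> q)) = max(0.31, 1) = 1
  ((q -> q) & ((q & q) | (p -> q))) = min(1, 1) = 1
  ~((q -> q) & ((q & q) | (p -> q))): Gödel ¬ of 1 = 0 (operand ≠ 0)
  ((q -> ~p) | ~((q -> q) & ((q & q) | (p -> q)))) = max(0, 0) = 0
  Gödel value = 0
Łukasiewicz evaluation:
  ~p: Łukasiewicz ¬ gives 1 − 0.08 = 0.92
  (q -> ~p): min(1, 1 − 0.31 + 0.92) = 1
  (q -> q): min(1, 1 − 0.31 + 0.31) = 1
  (q & q) = min(0.31, 0.31) = 0.31
  (p -> q): min(1, 1 − 0.08 + 0.31) = 1
  ((q & q) | (p -> q)) = max(0.31, 1) = 1
  ((q -> q) & ((q & q) | (p -> q))) = min(1, 1) = 1
  ~((q -> q) & ((q & q) | (p -> q))): Łukasiewicz ¬ gives 1 − 1 = 0
  ((q -> ~p) | ~((q -> q) & ((q & q) | (p -> q)))) = max(1, 0) = 1
  Łukasiewicz value = 1
Difference: 0 − 1 = -1.00

-1.00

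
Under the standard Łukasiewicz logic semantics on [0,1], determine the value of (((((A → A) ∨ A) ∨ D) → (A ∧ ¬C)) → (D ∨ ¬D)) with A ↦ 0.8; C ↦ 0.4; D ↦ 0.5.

0.90

(A → A): min(1, 1 − 0.8 + 0.8) = 1
((A → A) ∨ A) = max(1, 0.8) = 1
(((A → A) ∨ A) ∨ D) = max(1, 0.5) = 1
¬C: Łukasiewicz ¬ gives 1 − 0.4 = 0.6
(A ∧ ¬C) = min(0.8, 0.6) = 0.6
((((A → A) ∨ A) ∨ D) → (A ∧ ¬C)): min(1, 1 − 1 + 0.6) = 0.6
¬D: Łukasiewicz ¬ gives 1 − 0.5 = 0.5
(D ∨ ¬D) = max(0.5, 0.5) = 0.5
(((((A → A) ∨ A) ∨ D) → (A ∧ ¬C)) → (D ∨ ¬D)): min(1, 1 − 0.6 + 0.5) = 0.9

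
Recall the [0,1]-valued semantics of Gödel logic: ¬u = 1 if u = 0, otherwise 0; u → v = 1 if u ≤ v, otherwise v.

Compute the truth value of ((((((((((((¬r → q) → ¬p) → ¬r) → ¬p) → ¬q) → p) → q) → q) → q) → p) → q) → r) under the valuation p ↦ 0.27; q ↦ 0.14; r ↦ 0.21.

¬r: Gödel ¬ of 0.21 = 0 (operand ≠ 0)
(¬r → q): 0 ≤ 0.14, so result = 1
¬p: Gödel ¬ of 0.27 = 0 (operand ≠ 0)
((¬r → q) → ¬p): 1 > 0, so result = 0
¬r: Gödel ¬ of 0.21 = 0 (operand ≠ 0)
(((¬r → q) → ¬p) → ¬r): 0 ≤ 0, so result = 1
¬p: Gödel ¬ of 0.27 = 0 (operand ≠ 0)
((((¬r → q) → ¬p) → ¬r) → ¬p): 1 > 0, so result = 0
¬q: Gödel ¬ of 0.14 = 0 (operand ≠ 0)
(((((¬r → q) → ¬p) → ¬r) → ¬p) → ¬q): 0 ≤ 0, so result = 1
((((((¬r → q) → ¬p) → ¬r) → ¬p) → ¬q) → p): 1 > 0.27, so result = 0.27
(((((((¬r → q) → ¬p) → ¬r) → ¬p) → ¬q) → p) → q): 0.27 > 0.14, so result = 0.14
((((((((¬r → q) → ¬p) → ¬r) → ¬p) → ¬q) → p) → q) → q): 0.14 ≤ 0.14, so result = 1
(((((((((¬r → q) → ¬p) → ¬r) → ¬p) → ¬q) → p) → q) → q) → q): 1 > 0.14, so result = 0.14
((((((((((¬r → q) → ¬p) → ¬r) → ¬p) → ¬q) → p) → q) → q) → q) → p): 0.14 ≤ 0.27, so result = 1
(((((((((((¬r → q) → ¬p) → ¬r) → ¬p) → ¬q) → p) → q) → q) → q) → p) → q): 1 > 0.14, so result = 0.14
((((((((((((¬r → q) → ¬p) → ¬r) → ¬p) → ¬q) → p) → q) → q) → q) → p) → q) → r): 0.14 ≤ 0.21, so result = 1

1.00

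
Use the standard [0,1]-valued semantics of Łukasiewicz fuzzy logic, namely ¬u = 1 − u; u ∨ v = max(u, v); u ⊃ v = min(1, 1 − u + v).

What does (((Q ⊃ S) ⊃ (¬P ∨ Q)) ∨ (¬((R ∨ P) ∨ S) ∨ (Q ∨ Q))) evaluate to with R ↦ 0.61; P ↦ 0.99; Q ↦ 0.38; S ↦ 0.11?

(Q ⊃ S): min(1, 1 − 0.38 + 0.11) = 0.73
¬P: Łukasiewicz ¬ gives 1 − 0.99 = 0.01
(¬P ∨ Q) = max(0.01, 0.38) = 0.38
((Q ⊃ S) ⊃ (¬P ∨ Q)): min(1, 1 − 0.73 + 0.38) = 0.65
(R ∨ P) = max(0.61, 0.99) = 0.99
((R ∨ P) ∨ S) = max(0.99, 0.11) = 0.99
¬((R ∨ P) ∨ S): Łukasiewicz ¬ gives 1 − 0.99 = 0.01
(Q ∨ Q) = max(0.38, 0.38) = 0.38
(¬((R ∨ P) ∨ S) ∨ (Q ∨ Q)) = max(0.01, 0.38) = 0.38
(((Q ⊃ S) ⊃ (¬P ∨ Q)) ∨ (¬((R ∨ P) ∨ S) ∨ (Q ∨ Q))) = max(0.65, 0.38) = 0.65

0.65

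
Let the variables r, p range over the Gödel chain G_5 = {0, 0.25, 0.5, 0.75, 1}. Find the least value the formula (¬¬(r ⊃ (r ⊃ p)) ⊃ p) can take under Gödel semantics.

The minimum is attained at r = 0, p = 0:
  (r ⊃ p): 0 ≤ 0, so result = 1
  (r ⊃ (r ⊃ p)): 0 ≤ 1, so result = 1
  ¬(r ⊃ (r ⊃ p)): Gödel ¬ of 1 = 0 (operand ≠ 0)
  ¬¬(r ⊃ (r ⊃ p)): Gödel ¬ of 0 = 1 (operand is 0)
  (¬¬(r ⊃ (r ⊃ p)) ⊃ p): 1 > 0, so result = 0
Checking all 25 assignments confirms none give a value below 0.00.

0.00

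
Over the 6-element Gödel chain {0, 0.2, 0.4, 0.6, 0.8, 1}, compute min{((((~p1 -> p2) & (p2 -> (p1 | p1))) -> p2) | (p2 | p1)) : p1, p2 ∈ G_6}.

0.20

The minimum is attained at p1 = 0.2, p2 = 0:
  ~p1: Gödel ¬ of 0.2 = 0 (operand ≠ 0)
  (~p1 -> p2): 0 ≤ 0, so result = 1
  (p1 | p1) = max(0.2, 0.2) = 0.2
  (p2 -> (p1 | p1)): 0 ≤ 0.2, so result = 1
  ((~p1 -> p2) & (p2 -> (p1 | p1))) = min(1, 1) = 1
  (((~p1 -> p2) & (p2 -> (p1 | p1))) -> p2): 1 > 0, so result = 0
  (p2 | p1) = max(0, 0.2) = 0.2
  ((((~p1 -> p2) & (p2 -> (p1 | p1))) -> p2) | (p2 | p1)) = max(0, 0.2) = 0.2
Checking all 36 assignments confirms none give a value below 0.20.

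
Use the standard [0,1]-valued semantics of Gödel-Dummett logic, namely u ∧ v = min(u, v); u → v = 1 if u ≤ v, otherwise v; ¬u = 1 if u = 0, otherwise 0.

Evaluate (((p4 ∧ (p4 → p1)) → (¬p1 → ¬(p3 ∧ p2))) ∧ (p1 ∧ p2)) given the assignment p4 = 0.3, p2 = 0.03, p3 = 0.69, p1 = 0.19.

0.03

(p4 → p1): 0.3 > 0.19, so result = 0.19
(p4 ∧ (p4 → p1)) = min(0.3, 0.19) = 0.19
¬p1: Gödel ¬ of 0.19 = 0 (operand ≠ 0)
(p3 ∧ p2) = min(0.69, 0.03) = 0.03
¬(p3 ∧ p2): Gödel ¬ of 0.03 = 0 (operand ≠ 0)
(¬p1 → ¬(p3 ∧ p2)): 0 ≤ 0, so result = 1
((p4 ∧ (p4 → p1)) → (¬p1 → ¬(p3 ∧ p2))): 0.19 ≤ 1, so result = 1
(p1 ∧ p2) = min(0.19, 0.03) = 0.03
(((p4 ∧ (p4 → p1)) → (¬p1 → ¬(p3 ∧ p2))) ∧ (p1 ∧ p2)) = min(1, 0.03) = 0.03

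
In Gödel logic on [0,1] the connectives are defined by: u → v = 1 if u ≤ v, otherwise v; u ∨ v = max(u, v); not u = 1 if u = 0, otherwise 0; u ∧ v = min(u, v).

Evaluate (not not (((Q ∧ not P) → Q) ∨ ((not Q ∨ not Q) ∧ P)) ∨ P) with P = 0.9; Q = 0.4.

not P: Gödel ¬ of 0.9 = 0 (operand ≠ 0)
(Q ∧ not P) = min(0.4, 0) = 0
((Q ∧ not P) → Q): 0 ≤ 0.4, so result = 1
not Q: Gödel ¬ of 0.4 = 0 (operand ≠ 0)
not Q: Gödel ¬ of 0.4 = 0 (operand ≠ 0)
(not Q ∨ not Q) = max(0, 0) = 0
((not Q ∨ not Q) ∧ P) = min(0, 0.9) = 0
(((Q ∧ not P) → Q) ∨ ((not Q ∨ not Q) ∧ P)) = max(1, 0) = 1
not (((Q ∧ not P) → Q) ∨ ((not Q ∨ not Q) ∧ P)): Gödel ¬ of 1 = 0 (operand ≠ 0)
not not (((Q ∧ not P) → Q) ∨ ((not Q ∨ not Q) ∧ P)): Gödel ¬ of 0 = 1 (operand is 0)
(not not (((Q ∧ not P) → Q) ∨ ((not Q ∨ not Q) ∧ P)) ∨ P) = max(1, 0.9) = 1

1.00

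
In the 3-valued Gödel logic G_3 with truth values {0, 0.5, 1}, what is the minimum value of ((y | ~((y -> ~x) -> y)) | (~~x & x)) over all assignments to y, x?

The minimum is attained at y = 0.5, x = 0:
  ~x: Gödel ¬ of 0 = 1 (operand is 0)
  (y -> ~x): 0.5 ≤ 1, so result = 1
  ((y -> ~x) -> y): 1 > 0.5, so result = 0.5
  ~((y -> ~x) -> y): Gödel ¬ of 0.5 = 0 (operand ≠ 0)
  (y | ~((y -> ~x) -> y)) = max(0.5, 0) = 0.5
  ~x: Gödel ¬ of 0 = 1 (operand is 0)
  ~~x: Gödel ¬ of 1 = 0 (operand ≠ 0)
  (~~x & x) = min(0, 0) = 0
  ((y | ~((y -> ~x) -> y)) | (~~x & x)) = max(0.5, 0) = 0.5
Checking all 9 assignments confirms none give a value below 0.50.

0.50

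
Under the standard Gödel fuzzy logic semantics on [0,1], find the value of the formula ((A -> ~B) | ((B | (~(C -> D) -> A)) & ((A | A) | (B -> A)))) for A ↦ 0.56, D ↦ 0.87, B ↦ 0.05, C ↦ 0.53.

1.00

~B: Gödel ¬ of 0.05 = 0 (operand ≠ 0)
(A -> ~B): 0.56 > 0, so result = 0
(C -> D): 0.53 ≤ 0.87, so result = 1
~(C -> D): Gödel ¬ of 1 = 0 (operand ≠ 0)
(~(C -> D) -> A): 0 ≤ 0.56, so result = 1
(B | (~(C -> D) -> A)) = max(0.05, 1) = 1
(A | A) = max(0.56, 0.56) = 0.56
(B -> A): 0.05 ≤ 0.56, so result = 1
((A | A) | (B -> A)) = max(0.56, 1) = 1
((B | (~(C -> D) -> A)) & ((A | A) | (B -> A))) = min(1, 1) = 1
((A -> ~B) | ((B | (~(C -> D) -> A)) & ((A | A) | (B -> A)))) = max(0, 1) = 1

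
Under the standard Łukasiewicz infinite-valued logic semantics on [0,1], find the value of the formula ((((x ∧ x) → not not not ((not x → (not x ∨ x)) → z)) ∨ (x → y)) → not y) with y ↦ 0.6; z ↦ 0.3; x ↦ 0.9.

(x ∧ x) = min(0.9, 0.9) = 0.9
not x: Łukasiewicz ¬ gives 1 − 0.9 = 0.1
not x: Łukasiewicz ¬ gives 1 − 0.9 = 0.1
(not x ∨ x) = max(0.1, 0.9) = 0.9
(not x → (not x ∨ x)): min(1, 1 − 0.1 + 0.9) = 1
((not x → (not x ∨ x)) → z): min(1, 1 − 1 + 0.3) = 0.3
not ((not x → (not x ∨ x)) → z): Łukasiewicz ¬ gives 1 − 0.3 = 0.7
not not ((not x → (not x ∨ x)) → z): Łukasiewicz ¬ gives 1 − 0.7 = 0.3
not not not ((not x → (not x ∨ x)) → z): Łukasiewicz ¬ gives 1 − 0.3 = 0.7
((x ∧ x) → not not not ((not x → (not x ∨ x)) → z)): min(1, 1 − 0.9 + 0.7) = 0.8
(x → y): min(1, 1 − 0.9 + 0.6) = 0.7
(((x ∧ x) → not not not ((not x → (not x ∨ x)) → z)) ∨ (x → y)) = max(0.8, 0.7) = 0.8
not y: Łukasiewicz ¬ gives 1 − 0.6 = 0.4
((((x ∧ x) → not not not ((not x → (not x ∨ x)) → z)) ∨ (x → y)) → not y): min(1, 1 − 0.8 + 0.4) = 0.6

0.60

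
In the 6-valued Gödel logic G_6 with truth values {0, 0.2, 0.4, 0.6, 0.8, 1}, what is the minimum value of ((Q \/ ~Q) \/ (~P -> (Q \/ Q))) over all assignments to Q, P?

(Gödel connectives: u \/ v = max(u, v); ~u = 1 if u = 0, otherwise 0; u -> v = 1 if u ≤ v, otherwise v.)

The minimum is attained at Q = 0.2, P = 0:
  ~Q: Gödel ¬ of 0.2 = 0 (operand ≠ 0)
  (Q \/ ~Q) = max(0.2, 0) = 0.2
  ~P: Gödel ¬ of 0 = 1 (operand is 0)
  (Q \/ Q) = max(0.2, 0.2) = 0.2
  (~P -> (Q \/ Q)): 1 > 0.2, so result = 0.2
  ((Q \/ ~Q) \/ (~P -> (Q \/ Q))) = max(0.2, 0.2) = 0.2
Checking all 36 assignments confirms none give a value below 0.20.

0.20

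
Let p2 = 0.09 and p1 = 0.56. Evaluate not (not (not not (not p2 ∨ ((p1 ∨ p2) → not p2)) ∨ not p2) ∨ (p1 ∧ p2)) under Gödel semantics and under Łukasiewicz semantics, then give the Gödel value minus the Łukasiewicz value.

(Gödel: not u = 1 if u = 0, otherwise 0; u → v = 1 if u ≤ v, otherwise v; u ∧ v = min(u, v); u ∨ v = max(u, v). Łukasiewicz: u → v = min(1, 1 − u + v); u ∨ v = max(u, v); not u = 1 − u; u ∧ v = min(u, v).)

Gödel evaluation:
  not p2: Gödel ¬ of 0.09 = 0 (operand ≠ 0)
  (p1 ∨ p2) = max(0.56, 0.09) = 0.56
  not p2: Gödel ¬ of 0.09 = 0 (operand ≠ 0)
  ((p1 ∨ p2) → not p2): 0.56 > 0, so result = 0
  (not p2 ∨ ((p1 ∨ p2) → not p2)) = max(0, 0) = 0
  not (not p2 ∨ ((p1 ∨ p2) → not p2)): Gödel ¬ of 0 = 1 (operand is 0)
  not not (not p2 ∨ ((p1 ∨ p2) → not p2)): Gödel ¬ of 1 = 0 (operand ≠ 0)
  not p2: Gödel ¬ of 0.09 = 0 (operand ≠ 0)
  (not not (not p2 ∨ ((p1 ∨ p2) → not p2)) ∨ not p2) = max(0, 0) = 0
  not (not not (not p2 ∨ ((p1 ∨ p2) → not p2)) ∨ not p2): Gödel ¬ of 0 = 1 (operand is 0)
  (p1 ∧ p2) = min(0.56, 0.09) = 0.09
  (not (not not (not p2 ∨ ((p1 ∨ p2) → not p2)) ∨ not p2) ∨ (p1 ∧ p2)) = max(1, 0.09) = 1
  not (not (not not (not p2 ∨ ((p1 ∨ p2) → not p2)) ∨ not p2) ∨ (p1 ∧ p2)): Gödel ¬ of 1 = 0 (operand ≠ 0)
  Gödel value = 0
Łukasiewicz evaluation:
  not p2: Łukasiewicz ¬ gives 1 − 0.09 = 0.91
  (p1 ∨ p2) = max(0.56, 0.09) = 0.56
  not p2: Łukasiewicz ¬ gives 1 − 0.09 = 0.91
  ((p1 ∨ p2) → not p2): min(1, 1 − 0.56 + 0.91) = 1
  (not p2 ∨ ((p1 ∨ p2) → not p2)) = max(0.91, 1) = 1
  not (not p2 ∨ ((p1 ∨ p2) → not p2)): Łukasiewicz ¬ gives 1 − 1 = 0
  not not (not p2 ∨ ((p1 ∨ p2) → not p2)): Łukasiewicz ¬ gives 1 − 0 = 1
  not p2: Łukasiewicz ¬ gives 1 − 0.09 = 0.91
  (not not (not p2 ∨ ((p1 ∨ p2) → not p2)) ∨ not p2) = max(1, 0.91) = 1
  not (not not (not p2 ∨ ((p1 ∨ p2) → not p2)) ∨ not p2): Łukasiewicz ¬ gives 1 − 1 = 0
  (p1 ∧ p2) = min(0.56, 0.09) = 0.09
  (not (not not (not p2 ∨ ((p1 ∨ p2) → not p2)) ∨ not p2) ∨ (p1 ∧ p2)) = max(0, 0.09) = 0.09
  not (not (not not (not p2 ∨ ((p1 ∨ p2) → not p2)) ∨ not p2) ∨ (p1 ∧ p2)): Łukasiewicz ¬ gives 1 − 0.09 = 0.91
  Łukasiewicz value = 0.91
Difference: 0 − 0.91 = -0.91

-0.91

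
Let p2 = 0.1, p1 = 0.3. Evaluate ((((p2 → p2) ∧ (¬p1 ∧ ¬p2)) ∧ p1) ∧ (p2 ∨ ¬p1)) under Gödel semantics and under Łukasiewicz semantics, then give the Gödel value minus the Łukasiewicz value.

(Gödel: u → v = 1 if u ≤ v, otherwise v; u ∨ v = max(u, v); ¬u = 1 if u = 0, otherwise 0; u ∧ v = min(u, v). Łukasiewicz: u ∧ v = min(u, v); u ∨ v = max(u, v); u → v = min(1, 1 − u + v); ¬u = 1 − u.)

Gödel evaluation:
  (p2 → p2): 0.1 ≤ 0.1, so result = 1
  ¬p1: Gödel ¬ of 0.3 = 0 (operand ≠ 0)
  ¬p2: Gödel ¬ of 0.1 = 0 (operand ≠ 0)
  (¬p1 ∧ ¬p2) = min(0, 0) = 0
  ((p2 → p2) ∧ (¬p1 ∧ ¬p2)) = min(1, 0) = 0
  (((p2 → p2) ∧ (¬p1 ∧ ¬p2)) ∧ p1) = min(0, 0.3) = 0
  ¬p1: Gödel ¬ of 0.3 = 0 (operand ≠ 0)
  (p2 ∨ ¬p1) = max(0.1, 0) = 0.1
  ((((p2 → p2) ∧ (¬p1 ∧ ¬p2)) ∧ p1) ∧ (p2 ∨ ¬p1)) = min(0, 0.1) = 0
  Gödel value = 0
Łukasiewicz evaluation:
  (p2 → p2): min(1, 1 − 0.1 + 0.1) = 1
  ¬p1: Łukasiewicz ¬ gives 1 − 0.3 = 0.7
  ¬p2: Łukasiewicz ¬ gives 1 − 0.1 = 0.9
  (¬p1 ∧ ¬p2) = min(0.7, 0.9) = 0.7
  ((p2 → p2) ∧ (¬p1 ∧ ¬p2)) = min(1, 0.7) = 0.7
  (((p2 → p2) ∧ (¬p1 ∧ ¬p2)) ∧ p1) = min(0.7, 0.3) = 0.3
  ¬p1: Łukasiewicz ¬ gives 1 − 0.3 = 0.7
  (p2 ∨ ¬p1) = max(0.1, 0.7) = 0.7
  ((((p2 → p2) ∧ (¬p1 ∧ ¬p2)) ∧ p1) ∧ (p2 ∨ ¬p1)) = min(0.3, 0.7) = 0.3
  Łukasiewicz value = 0.3
Difference: 0 − 0.3 = -0.30

-0.30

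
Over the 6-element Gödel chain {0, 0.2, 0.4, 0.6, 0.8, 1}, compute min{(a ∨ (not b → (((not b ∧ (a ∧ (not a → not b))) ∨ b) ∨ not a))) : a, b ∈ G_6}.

0.20

The minimum is attained at a = 0.2, b = 0:
  not b: Gödel ¬ of 0 = 1 (operand is 0)
  not b: Gödel ¬ of 0 = 1 (operand is 0)
  not a: Gödel ¬ of 0.2 = 0 (operand ≠ 0)
  not b: Gödel ¬ of 0 = 1 (operand is 0)
  (not a → not b): 0 ≤ 1, so result = 1
  (a ∧ (not a → not b)) = min(0.2, 1) = 0.2
  (not b ∧ (a ∧ (not a → not b))) = min(1, 0.2) = 0.2
  ((not b ∧ (a ∧ (not a → not b))) ∨ b) = max(0.2, 0) = 0.2
  not a: Gödel ¬ of 0.2 = 0 (operand ≠ 0)
  (((not b ∧ (a ∧ (not a → not b))) ∨ b) ∨ not a) = max(0.2, 0) = 0.2
  (not b → (((not b ∧ (a ∧ (not a → not b))) ∨ b) ∨ not a)): 1 > 0.2, so result = 0.2
  (a ∨ (not b → (((not b ∧ (a ∧ (not a → not b))) ∨ b) ∨ not a))) = max(0.2, 0.2) = 0.2
Checking all 36 assignments confirms none give a value below 0.20.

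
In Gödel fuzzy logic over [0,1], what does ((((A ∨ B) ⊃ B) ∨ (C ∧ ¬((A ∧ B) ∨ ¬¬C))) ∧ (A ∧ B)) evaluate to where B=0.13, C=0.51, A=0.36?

(A ∨ B) = max(0.36, 0.13) = 0.36
((A ∨ B) ⊃ B): 0.36 > 0.13, so result = 0.13
(A ∧ B) = min(0.36, 0.13) = 0.13
¬C: Gödel ¬ of 0.51 = 0 (operand ≠ 0)
¬¬C: Gödel ¬ of 0 = 1 (operand is 0)
((A ∧ B) ∨ ¬¬C) = max(0.13, 1) = 1
¬((A ∧ B) ∨ ¬¬C): Gödel ¬ of 1 = 0 (operand ≠ 0)
(C ∧ ¬((A ∧ B) ∨ ¬¬C)) = min(0.51, 0) = 0
(((A ∨ B) ⊃ B) ∨ (C ∧ ¬((A ∧ B) ∨ ¬¬C))) = max(0.13, 0) = 0.13
(A ∧ B) = min(0.36, 0.13) = 0.13
((((A ∨ B) ⊃ B) ∨ (C ∧ ¬((A ∧ B) ∨ ¬¬C))) ∧ (A ∧ B)) = min(0.13, 0.13) = 0.13

0.13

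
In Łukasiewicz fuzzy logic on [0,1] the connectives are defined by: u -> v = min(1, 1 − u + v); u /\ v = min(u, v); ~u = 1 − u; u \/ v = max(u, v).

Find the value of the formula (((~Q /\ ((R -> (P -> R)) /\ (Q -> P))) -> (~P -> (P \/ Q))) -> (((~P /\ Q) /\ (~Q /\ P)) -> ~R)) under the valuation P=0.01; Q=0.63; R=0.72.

~Q: Łukasiewicz ¬ gives 1 − 0.63 = 0.37
(P -> R): min(1, 1 − 0.01 + 0.72) = 1
(R -> (P -> R)): min(1, 1 − 0.72 + 1) = 1
(Q -> P): min(1, 1 − 0.63 + 0.01) = 0.38
((R -> (P -> R)) /\ (Q -> P)) = min(1, 0.38) = 0.38
(~Q /\ ((R -> (P -> R)) /\ (Q -> P))) = min(0.37, 0.38) = 0.37
~P: Łukasiewicz ¬ gives 1 − 0.01 = 0.99
(P \/ Q) = max(0.01, 0.63) = 0.63
(~P -> (P \/ Q)): min(1, 1 − 0.99 + 0.63) = 0.64
((~Q /\ ((R -> (P -> R)) /\ (Q -> P))) -> (~P -> (P \/ Q))): min(1, 1 − 0.37 + 0.64) = 1
~P: Łukasiewicz ¬ gives 1 − 0.01 = 0.99
(~P /\ Q) = min(0.99, 0.63) = 0.63
~Q: Łukasiewicz ¬ gives 1 − 0.63 = 0.37
(~Q /\ P) = min(0.37, 0.01) = 0.01
((~P /\ Q) /\ (~Q /\ P)) = min(0.63, 0.01) = 0.01
~R: Łukasiewicz ¬ gives 1 − 0.72 = 0.28
(((~P /\ Q) /\ (~Q /\ P)) -> ~R): min(1, 1 − 0.01 + 0.28) = 1
(((~Q /\ ((R -> (P -> R)) /\ (Q -> P))) -> (~P -> (P \/ Q))) -> (((~P /\ Q) /\ (~Q /\ P)) -> ~R)): min(1, 1 − 1 + 1) = 1

1.00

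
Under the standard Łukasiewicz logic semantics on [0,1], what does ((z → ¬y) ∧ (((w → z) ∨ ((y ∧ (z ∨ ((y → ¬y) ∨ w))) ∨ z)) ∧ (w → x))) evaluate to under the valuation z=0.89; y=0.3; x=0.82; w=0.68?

¬y: Łukasiewicz ¬ gives 1 − 0.3 = 0.7
(z → ¬y): min(1, 1 − 0.89 + 0.7) = 0.81
(w → z): min(1, 1 − 0.68 + 0.89) = 1
¬y: Łukasiewicz ¬ gives 1 − 0.3 = 0.7
(y → ¬y): min(1, 1 − 0.3 + 0.7) = 1
((y → ¬y) ∨ w) = max(1, 0.68) = 1
(z ∨ ((y → ¬y) ∨ w)) = max(0.89, 1) = 1
(y ∧ (z ∨ ((y → ¬y) ∨ w))) = min(0.3, 1) = 0.3
((y ∧ (z ∨ ((y → ¬y) ∨ w))) ∨ z) = max(0.3, 0.89) = 0.89
((w → z) ∨ ((y ∧ (z ∨ ((y → ¬y) ∨ w))) ∨ z)) = max(1, 0.89) = 1
(w → x): min(1, 1 − 0.68 + 0.82) = 1
(((w → z) ∨ ((y ∧ (z ∨ ((y → ¬y) ∨ w))) ∨ z)) ∧ (w → x)) = min(1, 1) = 1
((z → ¬y) ∧ (((w → z) ∨ ((y ∧ (z ∨ ((y → ¬y) ∨ w))) ∨ z)) ∧ (w → x))) = min(0.81, 1) = 0.81

0.81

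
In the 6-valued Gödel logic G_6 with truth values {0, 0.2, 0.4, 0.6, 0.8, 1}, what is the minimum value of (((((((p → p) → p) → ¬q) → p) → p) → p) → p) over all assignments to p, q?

0.20

The minimum is attained at p = 0.2, q = 0.2:
  (p → p): 0.2 ≤ 0.2, so result = 1
  ((p → p) → p): 1 > 0.2, so result = 0.2
  ¬q: Gödel ¬ of 0.2 = 0 (operand ≠ 0)
  (((p → p) → p) → ¬q): 0.2 > 0, so result = 0
  ((((p → p) → p) → ¬q) → p): 0 ≤ 0.2, so result = 1
  (((((p → p) → p) → ¬q) → p) → p): 1 > 0.2, so result = 0.2
  ((((((p → p) → p) → ¬q) → p) → p) → p): 0.2 ≤ 0.2, so result = 1
  (((((((p → p) → p) → ¬q) → p) → p) → p) → p): 1 > 0.2, so result = 0.2
Checking all 36 assignments confirms none give a value below 0.20.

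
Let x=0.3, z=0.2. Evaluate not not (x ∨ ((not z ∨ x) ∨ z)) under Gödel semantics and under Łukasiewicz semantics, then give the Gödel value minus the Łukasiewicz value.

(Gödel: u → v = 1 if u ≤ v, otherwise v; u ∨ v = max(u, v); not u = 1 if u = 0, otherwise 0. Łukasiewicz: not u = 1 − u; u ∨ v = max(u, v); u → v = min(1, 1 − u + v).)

Gödel evaluation:
  not z: Gödel ¬ of 0.2 = 0 (operand ≠ 0)
  (not z ∨ x) = max(0, 0.3) = 0.3
  ((not z ∨ x) ∨ z) = max(0.3, 0.2) = 0.3
  (x ∨ ((not z ∨ x) ∨ z)) = max(0.3, 0.3) = 0.3
  not (x ∨ ((not z ∨ x) ∨ z)): Gödel ¬ of 0.3 = 0 (operand ≠ 0)
  not not (x ∨ ((not z ∨ x) ∨ z)): Gödel ¬ of 0 = 1 (operand is 0)
  Gödel value = 1
Łukasiewicz evaluation:
  not z: Łukasiewicz ¬ gives 1 − 0.2 = 0.8
  (not z ∨ x) = max(0.8, 0.3) = 0.8
  ((not z ∨ x) ∨ z) = max(0.8, 0.2) = 0.8
  (x ∨ ((not z ∨ x) ∨ z)) = max(0.3, 0.8) = 0.8
  not (x ∨ ((not z ∨ x) ∨ z)): Łukasiewicz ¬ gives 1 − 0.8 = 0.2
  not not (x ∨ ((not z ∨ x) ∨ z)): Łukasiewicz ¬ gives 1 − 0.2 = 0.8
  Łukasiewicz value = 0.8
Difference: 1 − 0.8 = 0.20

0.20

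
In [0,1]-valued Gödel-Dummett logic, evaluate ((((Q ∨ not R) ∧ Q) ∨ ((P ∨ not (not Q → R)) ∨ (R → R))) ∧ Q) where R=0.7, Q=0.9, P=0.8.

not R: Gödel ¬ of 0.7 = 0 (operand ≠ 0)
(Q ∨ not R) = max(0.9, 0) = 0.9
((Q ∨ not R) ∧ Q) = min(0.9, 0.9) = 0.9
not Q: Gödel ¬ of 0.9 = 0 (operand ≠ 0)
(not Q → R): 0 ≤ 0.7, so result = 1
not (not Q → R): Gödel ¬ of 1 = 0 (operand ≠ 0)
(P ∨ not (not Q → R)) = max(0.8, 0) = 0.8
(R → R): 0.7 ≤ 0.7, so result = 1
((P ∨ not (not Q → R)) ∨ (R → R)) = max(0.8, 1) = 1
(((Q ∨ not R) ∧ Q) ∨ ((P ∨ not (not Q → R)) ∨ (R → R))) = max(0.9, 1) = 1
((((Q ∨ not R) ∧ Q) ∨ ((P ∨ not (not Q → R)) ∨ (R → R))) ∧ Q) = min(1, 0.9) = 0.9

0.90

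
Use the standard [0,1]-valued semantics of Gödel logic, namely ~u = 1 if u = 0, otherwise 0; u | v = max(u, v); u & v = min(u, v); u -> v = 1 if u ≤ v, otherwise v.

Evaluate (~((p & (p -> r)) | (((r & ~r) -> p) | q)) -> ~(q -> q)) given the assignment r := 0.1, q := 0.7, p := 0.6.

1.00

(p -> r): 0.6 > 0.1, so result = 0.1
(p & (p -> r)) = min(0.6, 0.1) = 0.1
~r: Gödel ¬ of 0.1 = 0 (operand ≠ 0)
(r & ~r) = min(0.1, 0) = 0
((r & ~r) -> p): 0 ≤ 0.6, so result = 1
(((r & ~r) -> p) | q) = max(1, 0.7) = 1
((p & (p -> r)) | (((r & ~r) -> p) | q)) = max(0.1, 1) = 1
~((p & (p -> r)) | (((r & ~r) -> p) | q)): Gödel ¬ of 1 = 0 (operand ≠ 0)
(q -> q): 0.7 ≤ 0.7, so result = 1
~(q -> q): Gödel ¬ of 1 = 0 (operand ≠ 0)
(~((p & (p -> r)) | (((r & ~r) -> p) | q)) -> ~(q -> q)): 0 ≤ 0, so result = 1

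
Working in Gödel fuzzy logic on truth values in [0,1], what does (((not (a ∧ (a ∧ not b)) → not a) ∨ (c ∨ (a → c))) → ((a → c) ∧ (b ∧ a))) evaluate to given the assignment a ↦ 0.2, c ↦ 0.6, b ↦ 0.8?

0.20

not b: Gödel ¬ of 0.8 = 0 (operand ≠ 0)
(a ∧ not b) = min(0.2, 0) = 0
(a ∧ (a ∧ not b)) = min(0.2, 0) = 0
not (a ∧ (a ∧ not b)): Gödel ¬ of 0 = 1 (operand is 0)
not a: Gödel ¬ of 0.2 = 0 (operand ≠ 0)
(not (a ∧ (a ∧ not b)) → not a): 1 > 0, so result = 0
(a → c): 0.2 ≤ 0.6, so result = 1
(c ∨ (a → c)) = max(0.6, 1) = 1
((not (a ∧ (a ∧ not b)) → not a) ∨ (c ∨ (a → c))) = max(0, 1) = 1
(a → c): 0.2 ≤ 0.6, so result = 1
(b ∧ a) = min(0.8, 0.2) = 0.2
((a → c) ∧ (b ∧ a)) = min(1, 0.2) = 0.2
(((not (a ∧ (a ∧ not b)) → not a) ∨ (c ∨ (a → c))) → ((a → c) ∧ (b ∧ a))): 1 > 0.2, so result = 0.2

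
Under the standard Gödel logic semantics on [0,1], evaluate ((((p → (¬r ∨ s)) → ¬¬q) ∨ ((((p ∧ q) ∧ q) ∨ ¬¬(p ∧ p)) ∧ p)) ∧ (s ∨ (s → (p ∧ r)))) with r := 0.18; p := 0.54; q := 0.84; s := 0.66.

0.66

¬r: Gödel ¬ of 0.18 = 0 (operand ≠ 0)
(¬r ∨ s) = max(0, 0.66) = 0.66
(p → (¬r ∨ s)): 0.54 ≤ 0.66, so result = 1
¬q: Gödel ¬ of 0.84 = 0 (operand ≠ 0)
¬¬q: Gödel ¬ of 0 = 1 (operand is 0)
((p → (¬r ∨ s)) → ¬¬q): 1 ≤ 1, so result = 1
(p ∧ q) = min(0.54, 0.84) = 0.54
((p ∧ q) ∧ q) = min(0.54, 0.84) = 0.54
(p ∧ p) = min(0.54, 0.54) = 0.54
¬(p ∧ p): Gödel ¬ of 0.54 = 0 (operand ≠ 0)
¬¬(p ∧ p): Gödel ¬ of 0 = 1 (operand is 0)
(((p ∧ q) ∧ q) ∨ ¬¬(p ∧ p)) = max(0.54, 1) = 1
((((p ∧ q) ∧ q) ∨ ¬¬(p ∧ p)) ∧ p) = min(1, 0.54) = 0.54
(((p → (¬r ∨ s)) → ¬¬q) ∨ ((((p ∧ q) ∧ q) ∨ ¬¬(p ∧ p)) ∧ p)) = max(1, 0.54) = 1
(p ∧ r) = min(0.54, 0.18) = 0.18
(s → (p ∧ r)): 0.66 > 0.18, so result = 0.18
(s ∨ (s → (p ∧ r))) = max(0.66, 0.18) = 0.66
((((p → (¬r ∨ s)) → ¬¬q) ∨ ((((p ∧ q) ∧ q) ∨ ¬¬(p ∧ p)) ∧ p)) ∧ (s ∨ (s → (p ∧ r)))) = min(1, 0.66) = 0.66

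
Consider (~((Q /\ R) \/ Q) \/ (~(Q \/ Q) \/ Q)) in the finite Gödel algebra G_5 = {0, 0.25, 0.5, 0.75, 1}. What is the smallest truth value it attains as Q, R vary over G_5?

The minimum is attained at Q = 0.25, R = 0:
  (Q /\ R) = min(0.25, 0) = 0
  ((Q /\ R) \/ Q) = max(0, 0.25) = 0.25
  ~((Q /\ R) \/ Q): Gödel ¬ of 0.25 = 0 (operand ≠ 0)
  (Q \/ Q) = max(0.25, 0.25) = 0.25
  ~(Q \/ Q): Gödel ¬ of 0.25 = 0 (operand ≠ 0)
  (~(Q \/ Q) \/ Q) = max(0, 0.25) = 0.25
  (~((Q /\ R) \/ Q) \/ (~(Q \/ Q) \/ Q)) = max(0, 0.25) = 0.25
Checking all 25 assignments confirms none give a value below 0.25.

0.25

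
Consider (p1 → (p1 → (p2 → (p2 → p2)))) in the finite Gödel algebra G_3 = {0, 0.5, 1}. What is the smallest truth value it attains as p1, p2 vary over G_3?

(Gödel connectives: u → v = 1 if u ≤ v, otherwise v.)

1.00

Every assignment gives 1. For instance at p1 = 0, p2 = 0:
  (p2 → p2): 0 ≤ 0, so result = 1
  (p2 → (p2 → p2)): 0 ≤ 1, so result = 1
  (p1 → (p2 → (p2 → p2))): 0 ≤ 1, so result = 1
  (p1 → (p1 → (p2 → (p2 → p2)))): 0 ≤ 1, so result = 1
All 9 assignments give value 1 — the formula is a G_3-tautology.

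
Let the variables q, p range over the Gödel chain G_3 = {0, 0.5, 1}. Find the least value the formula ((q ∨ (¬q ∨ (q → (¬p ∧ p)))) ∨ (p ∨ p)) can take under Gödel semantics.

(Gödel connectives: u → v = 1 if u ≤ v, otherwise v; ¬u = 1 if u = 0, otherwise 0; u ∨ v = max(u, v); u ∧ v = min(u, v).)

0.50

The minimum is attained at q = 0.5, p = 0:
  ¬q: Gödel ¬ of 0.5 = 0 (operand ≠ 0)
  ¬p: Gödel ¬ of 0 = 1 (operand is 0)
  (¬p ∧ p) = min(1, 0) = 0
  (q → (¬p ∧ p)): 0.5 > 0, so result = 0
  (¬q ∨ (q → (¬p ∧ p))) = max(0, 0) = 0
  (q ∨ (¬q ∨ (q → (¬p ∧ p)))) = max(0.5, 0) = 0.5
  (p ∨ p) = max(0, 0) = 0
  ((q ∨ (¬q ∨ (q → (¬p ∧ p)))) ∨ (p ∨ p)) = max(0.5, 0) = 0.5
Checking all 9 assignments confirms none give a value below 0.50.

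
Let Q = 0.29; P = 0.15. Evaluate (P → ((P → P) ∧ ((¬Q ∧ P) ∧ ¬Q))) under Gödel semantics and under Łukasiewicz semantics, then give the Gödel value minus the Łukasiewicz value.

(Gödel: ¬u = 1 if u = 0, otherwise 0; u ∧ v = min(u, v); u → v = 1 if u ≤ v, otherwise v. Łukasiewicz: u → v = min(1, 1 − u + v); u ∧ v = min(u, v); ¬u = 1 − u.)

Gödel evaluation:
  (P → P): 0.15 ≤ 0.15, so result = 1
  ¬Q: Gödel ¬ of 0.29 = 0 (operand ≠ 0)
  (¬Q ∧ P) = min(0, 0.15) = 0
  ¬Q: Gödel ¬ of 0.29 = 0 (operand ≠ 0)
  ((¬Q ∧ P) ∧ ¬Q) = min(0, 0) = 0
  ((P → P) ∧ ((¬Q ∧ P) ∧ ¬Q)) = min(1, 0) = 0
  (P → ((P → P) ∧ ((¬Q ∧ P) ∧ ¬Q))): 0.15 > 0, so result = 0
  Gödel value = 0
Łukasiewicz evaluation:
  (P → P): min(1, 1 − 0.15 + 0.15) = 1
  ¬Q: Łukasiewicz ¬ gives 1 − 0.29 = 0.71
  (¬Q ∧ P) = min(0.71, 0.15) = 0.15
  ¬Q: Łukasiewicz ¬ gives 1 − 0.29 = 0.71
  ((¬Q ∧ P) ∧ ¬Q) = min(0.15, 0.71) = 0.15
  ((P → P) ∧ ((¬Q ∧ P) ∧ ¬Q)) = min(1, 0.15) = 0.15
  (P → ((P → P) ∧ ((¬Q ∧ P) ∧ ¬Q))): min(1, 1 − 0.15 + 0.15) = 1
  Łukasiewicz value = 1
Difference: 0 − 1 = -1.00

-1.00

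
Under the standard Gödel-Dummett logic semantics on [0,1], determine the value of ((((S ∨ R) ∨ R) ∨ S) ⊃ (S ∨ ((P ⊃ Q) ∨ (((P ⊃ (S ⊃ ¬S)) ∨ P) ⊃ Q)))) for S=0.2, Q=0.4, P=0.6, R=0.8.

(S ∨ R) = max(0.2, 0.8) = 0.8
((S ∨ R) ∨ R) = max(0.8, 0.8) = 0.8
(((S ∨ R) ∨ R) ∨ S) = max(0.8, 0.2) = 0.8
(P ⊃ Q): 0.6 > 0.4, so result = 0.4
¬S: Gödel ¬ of 0.2 = 0 (operand ≠ 0)
(S ⊃ ¬S): 0.2 > 0, so result = 0
(P ⊃ (S ⊃ ¬S)): 0.6 > 0, so result = 0
((P ⊃ (S ⊃ ¬S)) ∨ P) = max(0, 0.6) = 0.6
(((P ⊃ (S ⊃ ¬S)) ∨ P) ⊃ Q): 0.6 > 0.4, so result = 0.4
((P ⊃ Q) ∨ (((P ⊃ (S ⊃ ¬S)) ∨ P) ⊃ Q)) = max(0.4, 0.4) = 0.4
(S ∨ ((P ⊃ Q) ∨ (((P ⊃ (S ⊃ ¬S)) ∨ P) ⊃ Q))) = max(0.2, 0.4) = 0.4
((((S ∨ R) ∨ R) ∨ S) ⊃ (S ∨ ((P ⊃ Q) ∨ (((P ⊃ (S ⊃ ¬S)) ∨ P) ⊃ Q)))): 0.8 > 0.4, so result = 0.4

0.40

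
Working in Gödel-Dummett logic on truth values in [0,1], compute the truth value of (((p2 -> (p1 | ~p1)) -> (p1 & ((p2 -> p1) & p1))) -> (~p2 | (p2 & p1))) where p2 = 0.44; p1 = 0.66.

~p1: Gödel ¬ of 0.66 = 0 (operand ≠ 0)
(p1 | ~p1) = max(0.66, 0) = 0.66
(p2 -> (p1 | ~p1)): 0.44 ≤ 0.66, so result = 1
(p2 -> p1): 0.44 ≤ 0.66, so result = 1
((p2 -> p1) & p1) = min(1, 0.66) = 0.66
(p1 & ((p2 -> p1) & p1)) = min(0.66, 0.66) = 0.66
((p2 -> (p1 | ~p1)) -> (p1 & ((p2 -> p1) & p1))): 1 > 0.66, so result = 0.66
~p2: Gödel ¬ of 0.44 = 0 (operand ≠ 0)
(p2 & p1) = min(0.44, 0.66) = 0.44
(~p2 | (p2 & p1)) = max(0, 0.44) = 0.44
(((p2 -> (p1 | ~p1)) -> (p1 & ((p2 -> p1) & p1))) -> (~p2 | (p2 & p1))): 0.66 > 0.44, so result = 0.44

0.44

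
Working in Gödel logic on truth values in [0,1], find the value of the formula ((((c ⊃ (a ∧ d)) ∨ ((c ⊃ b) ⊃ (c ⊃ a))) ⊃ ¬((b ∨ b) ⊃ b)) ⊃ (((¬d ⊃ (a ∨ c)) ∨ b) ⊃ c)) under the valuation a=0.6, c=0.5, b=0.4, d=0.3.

1.00

(a ∧ d) = min(0.6, 0.3) = 0.3
(c ⊃ (a ∧ d)): 0.5 > 0.3, so result = 0.3
(c ⊃ b): 0.5 > 0.4, so result = 0.4
(c ⊃ a): 0.5 ≤ 0.6, so result = 1
((c ⊃ b) ⊃ (c ⊃ a)): 0.4 ≤ 1, so result = 1
((c ⊃ (a ∧ d)) ∨ ((c ⊃ b) ⊃ (c ⊃ a))) = max(0.3, 1) = 1
(b ∨ b) = max(0.4, 0.4) = 0.4
((b ∨ b) ⊃ b): 0.4 ≤ 0.4, so result = 1
¬((b ∨ b) ⊃ b): Gödel ¬ of 1 = 0 (operand ≠ 0)
(((c ⊃ (a ∧ d)) ∨ ((c ⊃ b) ⊃ (c ⊃ a))) ⊃ ¬((b ∨ b) ⊃ b)): 1 > 0, so result = 0
¬d: Gödel ¬ of 0.3 = 0 (operand ≠ 0)
(a ∨ c) = max(0.6, 0.5) = 0.6
(¬d ⊃ (a ∨ c)): 0 ≤ 0.6, so result = 1
((¬d ⊃ (a ∨ c)) ∨ b) = max(1, 0.4) = 1
(((¬d ⊃ (a ∨ c)) ∨ b) ⊃ c): 1 > 0.5, so result = 0.5
((((c ⊃ (a ∧ d)) ∨ ((c ⊃ b) ⊃ (c ⊃ a))) ⊃ ¬((b ∨ b) ⊃ b)) ⊃ (((¬d ⊃ (a ∨ c)) ∨ b) ⊃ c)): 0 ≤ 0.5, so result = 1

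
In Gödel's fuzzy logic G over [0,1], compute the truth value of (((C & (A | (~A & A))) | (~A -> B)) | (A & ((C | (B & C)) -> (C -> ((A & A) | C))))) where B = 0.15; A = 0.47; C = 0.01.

1.00

~A: Gödel ¬ of 0.47 = 0 (operand ≠ 0)
(~A & A) = min(0, 0.47) = 0
(A | (~A & A)) = max(0.47, 0) = 0.47
(C & (A | (~A & A))) = min(0.01, 0.47) = 0.01
~A: Gödel ¬ of 0.47 = 0 (operand ≠ 0)
(~A -> B): 0 ≤ 0.15, so result = 1
((C & (A | (~A & A))) | (~A -> B)) = max(0.01, 1) = 1
(B & C) = min(0.15, 0.01) = 0.01
(C | (B & C)) = max(0.01, 0.01) = 0.01
(A & A) = min(0.47, 0.47) = 0.47
((A & A) | C) = max(0.47, 0.01) = 0.47
(C -> ((A & A) | C)): 0.01 ≤ 0.47, so result = 1
((C | (B & C)) -> (C -> ((A & A) | C))): 0.01 ≤ 1, so result = 1
(A & ((C | (B & C)) -> (C -> ((A & A) | C)))) = min(0.47, 1) = 0.47
(((C & (A | (~A & A))) | (~A -> B)) | (A & ((C | (B & C)) -> (C -> ((A & A) | C))))) = max(1, 0.47) = 1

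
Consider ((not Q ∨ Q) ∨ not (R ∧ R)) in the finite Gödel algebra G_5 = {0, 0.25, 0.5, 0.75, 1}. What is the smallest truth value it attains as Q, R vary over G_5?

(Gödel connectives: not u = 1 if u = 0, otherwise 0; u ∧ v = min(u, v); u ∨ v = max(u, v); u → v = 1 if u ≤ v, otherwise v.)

0.25

The minimum is attained at Q = 0.25, R = 0.25:
  not Q: Gödel ¬ of 0.25 = 0 (operand ≠ 0)
  (not Q ∨ Q) = max(0, 0.25) = 0.25
  (R ∧ R) = min(0.25, 0.25) = 0.25
  not (R ∧ R): Gödel ¬ of 0.25 = 0 (operand ≠ 0)
  ((not Q ∨ Q) ∨ not (R ∧ R)) = max(0.25, 0) = 0.25
Checking all 25 assignments confirms none give a value below 0.25.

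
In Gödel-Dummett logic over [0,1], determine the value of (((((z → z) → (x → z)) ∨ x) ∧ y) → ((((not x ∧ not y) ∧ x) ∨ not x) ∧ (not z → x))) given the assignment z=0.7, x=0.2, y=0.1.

(z → z): 0.7 ≤ 0.7, so result = 1
(x → z): 0.2 ≤ 0.7, so result = 1
((z → z) → (x → z)): 1 ≤ 1, so result = 1
(((z → z) → (x → z)) ∨ x) = max(1, 0.2) = 1
((((z → z) → (x → z)) ∨ x) ∧ y) = min(1, 0.1) = 0.1
not x: Gödel ¬ of 0.2 = 0 (operand ≠ 0)
not y: Gödel ¬ of 0.1 = 0 (operand ≠ 0)
(not x ∧ not y) = min(0, 0) = 0
((not x ∧ not y) ∧ x) = min(0, 0.2) = 0
not x: Gödel ¬ of 0.2 = 0 (operand ≠ 0)
(((not x ∧ not y) ∧ x) ∨ not x) = max(0, 0) = 0
not z: Gödel ¬ of 0.7 = 0 (operand ≠ 0)
(not z → x): 0 ≤ 0.2, so result = 1
((((not x ∧ not y) ∧ x) ∨ not x) ∧ (not z → x)) = min(0, 1) = 0
(((((z → z) → (x → z)) ∨ x) ∧ y) → ((((not x ∧ not y) ∧ x) ∨ not x) ∧ (not z → x))): 0.1 > 0, so result = 0

0.00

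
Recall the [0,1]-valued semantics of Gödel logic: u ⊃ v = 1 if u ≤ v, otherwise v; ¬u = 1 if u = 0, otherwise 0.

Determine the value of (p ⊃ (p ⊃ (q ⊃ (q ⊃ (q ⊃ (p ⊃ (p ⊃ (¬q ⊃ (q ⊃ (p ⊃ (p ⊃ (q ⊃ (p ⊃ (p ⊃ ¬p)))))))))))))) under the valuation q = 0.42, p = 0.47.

¬q: Gödel ¬ of 0.42 = 0 (operand ≠ 0)
¬p: Gödel ¬ of 0.47 = 0 (operand ≠ 0)
(p ⊃ ¬p): 0.47 > 0, so result = 0
(p ⊃ (p ⊃ ¬p)): 0.47 > 0, so result = 0
(q ⊃ (p ⊃ (p ⊃ ¬p))): 0.42 > 0, so result = 0
(p ⊃ (q ⊃ (p ⊃ (p ⊃ ¬p)))): 0.47 > 0, so result = 0
(p ⊃ (p ⊃ (q ⊃ (p ⊃ (p ⊃ ¬p))))): 0.47 > 0, so result = 0
(q ⊃ (p ⊃ (p ⊃ (q ⊃ (p ⊃ (p ⊃ ¬p)))))): 0.42 > 0, so result = 0
(¬q ⊃ (q ⊃ (p ⊃ (p ⊃ (q ⊃ (p ⊃ (p ⊃ ¬p))))))): 0 ≤ 0, so result = 1
(p ⊃ (¬q ⊃ (q ⊃ (p ⊃ (p ⊃ (q ⊃ (p ⊃ (p ⊃ ¬p)))))))): 0.47 ≤ 1, so result = 1
(p ⊃ (p ⊃ (¬q ⊃ (q ⊃ (p ⊃ (p ⊃ (q ⊃ (p ⊃ (p ⊃ ¬p))))))))): 0.47 ≤ 1, so result = 1
(q ⊃ (p ⊃ (p ⊃ (¬q ⊃ (q ⊃ (p ⊃ (p ⊃ (q ⊃ (p ⊃ (p ⊃ ¬p)))))))))): 0.42 ≤ 1, so result = 1
(q ⊃ (q ⊃ (p ⊃ (p ⊃ (¬q ⊃ (q ⊃ (p ⊃ (p ⊃ (q ⊃ (p ⊃ (p ⊃ ¬p))))))))))): 0.42 ≤ 1, so result = 1
(q ⊃ (q ⊃ (q ⊃ (p ⊃ (p ⊃ (¬q ⊃ (q ⊃ (p ⊃ (p ⊃ (q ⊃ (p ⊃ (p ⊃ ¬p)))))))))))): 0.42 ≤ 1, so result = 1
(p ⊃ (q ⊃ (q ⊃ (q ⊃ (p ⊃ (p ⊃ (¬q ⊃ (q ⊃ (p ⊃ (p ⊃ (q ⊃ (p ⊃ (p ⊃ ¬p))))))))))))): 0.47 ≤ 1, so result = 1
(p ⊃ (p ⊃ (q ⊃ (q ⊃ (q ⊃ (p ⊃ (p ⊃ (¬q ⊃ (q ⊃ (p ⊃ (p ⊃ (q ⊃ (p ⊃ (p ⊃ ¬p)))))))))))))): 0.47 ≤ 1, so result = 1

1.00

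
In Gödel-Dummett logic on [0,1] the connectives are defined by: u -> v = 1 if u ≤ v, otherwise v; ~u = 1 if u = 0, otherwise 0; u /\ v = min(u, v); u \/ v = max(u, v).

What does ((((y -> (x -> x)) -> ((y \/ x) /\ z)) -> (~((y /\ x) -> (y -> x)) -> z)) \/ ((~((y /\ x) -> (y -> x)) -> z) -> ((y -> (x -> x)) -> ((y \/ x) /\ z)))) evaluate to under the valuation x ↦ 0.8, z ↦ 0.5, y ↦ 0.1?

(x -> x): 0.8 ≤ 0.8, so result = 1
(y -> (x -> x)): 0.1 ≤ 1, so result = 1
(y \/ x) = max(0.1, 0.8) = 0.8
((y \/ x) /\ z) = min(0.8, 0.5) = 0.5
((y -> (x -> x)) -> ((y \/ x) /\ z)): 1 > 0.5, so result = 0.5
(y /\ x) = min(0.1, 0.8) = 0.1
(y -> x): 0.1 ≤ 0.8, so result = 1
((y /\ x) -> (y -> x)): 0.1 ≤ 1, so result = 1
~((y /\ x) -> (y -> x)): Gödel ¬ of 1 = 0 (operand ≠ 0)
(~((y /\ x) -> (y -> x)) -> z): 0 ≤ 0.5, so result = 1
(((y -> (x -> x)) -> ((y \/ x) /\ z)) -> (~((y /\ x) -> (y -> x)) -> z)): 0.5 ≤ 1, so result = 1
(y /\ x) = min(0.1, 0.8) = 0.1
(y -> x): 0.1 ≤ 0.8, so result = 1
((y /\ x) -> (y -> x)): 0.1 ≤ 1, so result = 1
~((y /\ x) -> (y -> x)): Gödel ¬ of 1 = 0 (operand ≠ 0)
(~((y /\ x) -> (y -> x)) -> z): 0 ≤ 0.5, so result = 1
(x -> x): 0.8 ≤ 0.8, so result = 1
(y -> (x -> x)): 0.1 ≤ 1, so result = 1
(y \/ x) = max(0.1, 0.8) = 0.8
((y \/ x) /\ z) = min(0.8, 0.5) = 0.5
((y -> (x -> x)) -> ((y \/ x) /\ z)): 1 > 0.5, so result = 0.5
((~((y /\ x) -> (y -> x)) -> z) -> ((y -> (x -> x)) -> ((y \/ x) /\ z))): 1 > 0.5, so result = 0.5
((((y -> (x -> x)) -> ((y \/ x) /\ z)) -> (~((y /\ x) -> (y -> x)) -> z)) \/ ((~((y /\ x) -> (y -> x)) -> z) -> ((y -> (x -> x)) -> ((y \/ x) /\ z)))) = max(1, 0.5) = 1

1.00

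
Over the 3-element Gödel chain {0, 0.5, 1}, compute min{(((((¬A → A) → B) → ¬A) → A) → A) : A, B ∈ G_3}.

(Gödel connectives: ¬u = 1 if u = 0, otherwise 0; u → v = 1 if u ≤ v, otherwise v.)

The minimum is attained at A = 0.5, B = 0.5:
  ¬A: Gödel ¬ of 0.5 = 0 (operand ≠ 0)
  (¬A → A): 0 ≤ 0.5, so result = 1
  ((¬A → A) → B): 1 > 0.5, so result = 0.5
  ¬A: Gödel ¬ of 0.5 = 0 (operand ≠ 0)
  (((¬A → A) → B) → ¬A): 0.5 > 0, so result = 0
  ((((¬A → A) → B) → ¬A) → A): 0 ≤ 0.5, so result = 1
  (((((¬A → A) → B) → ¬A) → A) → A): 1 > 0.5, so result = 0.5
Checking all 9 assignments confirms none give a value below 0.50.

0.50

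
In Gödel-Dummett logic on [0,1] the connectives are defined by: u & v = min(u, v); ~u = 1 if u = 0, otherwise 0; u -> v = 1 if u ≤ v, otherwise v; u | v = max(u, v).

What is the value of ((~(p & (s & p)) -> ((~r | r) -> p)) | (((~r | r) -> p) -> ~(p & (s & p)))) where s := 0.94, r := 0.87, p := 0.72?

1.00

(s & p) = min(0.94, 0.72) = 0.72
(p & (s & p)) = min(0.72, 0.72) = 0.72
~(p & (s & p)): Gödel ¬ of 0.72 = 0 (operand ≠ 0)
~r: Gödel ¬ of 0.87 = 0 (operand ≠ 0)
(~r | r) = max(0, 0.87) = 0.87
((~r | r) -> p): 0.87 > 0.72, so result = 0.72
(~(p & (s & p)) -> ((~r | r) -> p)): 0 ≤ 0.72, so result = 1
~r: Gödel ¬ of 0.87 = 0 (operand ≠ 0)
(~r | r) = max(0, 0.87) = 0.87
((~r | r) -> p): 0.87 > 0.72, so result = 0.72
(s & p) = min(0.94, 0.72) = 0.72
(p & (s & p)) = min(0.72, 0.72) = 0.72
~(p & (s & p)): Gödel ¬ of 0.72 = 0 (operand ≠ 0)
(((~r | r) -> p) -> ~(p & (s & p))): 0.72 > 0, so result = 0
((~(p & (s & p)) -> ((~r | r) -> p)) | (((~r | r) -> p) -> ~(p & (s & p)))) = max(1, 0) = 1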